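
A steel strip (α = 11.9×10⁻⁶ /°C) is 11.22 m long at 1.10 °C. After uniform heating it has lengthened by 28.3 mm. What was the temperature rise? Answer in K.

ΔT = 212 K

ΔL = αL₀ΔT ⇒ ΔT = ΔL / (αL₀)
ΔT = 28.3×10⁻³ m / (11.9×10⁻⁶ × 11.22 m) = 211.96 K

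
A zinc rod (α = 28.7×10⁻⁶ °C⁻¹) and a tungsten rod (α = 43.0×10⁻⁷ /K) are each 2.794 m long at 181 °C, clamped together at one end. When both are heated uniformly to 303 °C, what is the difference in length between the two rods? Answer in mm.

8.32 mm

ΔT = 122 K
zinc: ΔL = 28.7×10⁻⁶ × 2.794 m × 122 = 9.7829×10⁻³ m = 9.7829 mm
tungsten: ΔL = 43.0×10⁻⁷ × 2.794 m × 122 = 1.4657×10⁻³ m = 1.4657 mm
difference = 9.7829 − 1.4657 = 8.3172 mm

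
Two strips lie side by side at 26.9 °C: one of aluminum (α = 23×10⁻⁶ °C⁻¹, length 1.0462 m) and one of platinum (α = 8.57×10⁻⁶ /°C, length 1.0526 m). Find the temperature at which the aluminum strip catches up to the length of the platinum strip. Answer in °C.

T = 452.4 °C

L₁(1 + α₁ΔT) = L₂(1 + α₂ΔT) ⇒ ΔT = (L₂ − L₁)/(α₁L₁ − α₂L₂)
L₂ − L₁ = 1.0526 − 1.0462 = 6.40×10⁻³ m
α₁L₁ − α₂L₂ = 23×10⁻⁶×1.0462 − 8.57×10⁻⁶×1.0526 = 1.5041818×10⁻⁵ m/K
ΔT = 6.40×10⁻³ / 1.5041818×10⁻⁵ = 425.480 K
T = 26.9 + 425.480 = 452.380 °C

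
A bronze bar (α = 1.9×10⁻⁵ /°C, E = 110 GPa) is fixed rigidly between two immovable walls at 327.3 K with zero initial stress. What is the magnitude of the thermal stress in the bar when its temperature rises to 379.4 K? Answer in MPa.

σ = 109 MPa

Fully constrained: the free strain ε = αΔT is blocked, so σ = Eε = EαΔT.
|ΔT| = 52.1 K
σ = 110×10⁹ × 1.9×10⁻⁵ × 52.1 = 1.09×10⁸ Pa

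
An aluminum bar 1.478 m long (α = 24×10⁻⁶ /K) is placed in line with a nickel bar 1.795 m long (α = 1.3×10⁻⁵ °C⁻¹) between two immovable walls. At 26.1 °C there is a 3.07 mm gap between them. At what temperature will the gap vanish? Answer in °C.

α₁L₁ = 3.5472×10⁻⁵ m/K, α₂L₂ = 2.3335×10⁻⁵ m/K → total 5.8807×10⁻⁵ m/K
ΔT = g/(α₁L₁+α₂L₂) = 3.07×10⁻³ / 5.8807×10⁻⁵ = 52.205 K
T = 26.1 + 52.205 = 78.305 °C

T = 78.3 °C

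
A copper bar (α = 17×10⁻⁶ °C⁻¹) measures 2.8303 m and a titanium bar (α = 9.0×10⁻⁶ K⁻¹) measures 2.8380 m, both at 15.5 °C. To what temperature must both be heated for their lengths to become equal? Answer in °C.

L₁(1 + α₁ΔT) = L₂(1 + α₂ΔT) ⇒ ΔT = (L₂ − L₁)/(α₁L₁ − α₂L₂)
L₂ − L₁ = 2.8380 − 2.8303 = 7.70×10⁻³ m
α₁L₁ − α₂L₂ = 17×10⁻⁶×2.8303 − 9.0×10⁻⁶×2.8380 = 2.25731×10⁻⁵ m/K
ΔT = 7.70×10⁻³ / 2.25731×10⁻⁵ = 341.114 K
T = 15.5 + 341.114 = 356.614 °C

T = 356.6 °C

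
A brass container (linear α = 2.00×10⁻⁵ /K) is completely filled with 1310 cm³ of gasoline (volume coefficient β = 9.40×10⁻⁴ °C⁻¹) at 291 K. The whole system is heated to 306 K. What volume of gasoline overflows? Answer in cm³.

17.3 cm³

The container also expands: β_container ≈ 3α = 6.0×10⁻⁵ /K
Net overflow = V₀(β_liq − 3α_cont)ΔT
β − 3α = 9.40×10⁻⁴ − 6.0×10⁻⁵ = 8.80×10⁻⁴ /K; ΔT = 15 K
ΔV = 1310 × 8.80×10⁻⁴ × 15 = 17.3 cm³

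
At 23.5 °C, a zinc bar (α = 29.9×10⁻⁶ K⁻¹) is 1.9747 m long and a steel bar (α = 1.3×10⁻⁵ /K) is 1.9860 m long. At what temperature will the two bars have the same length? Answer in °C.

T = 363.6 °C

Equal length when α₁L₁ΔT − α₂L₂ΔT = L₂ − L₁ = 1.13×10⁻² m
α₁L₁ = 5.904353×10⁻⁵, α₂L₂ = 2.5818×10⁻⁵ → Δ(αL) = 3.322553×10⁻⁵ m/K
ΔT = 1.13×10⁻² / 3.322553×10⁻⁵ = 340.100 K, so T = 23.5 + 340.100 = 363.600 °C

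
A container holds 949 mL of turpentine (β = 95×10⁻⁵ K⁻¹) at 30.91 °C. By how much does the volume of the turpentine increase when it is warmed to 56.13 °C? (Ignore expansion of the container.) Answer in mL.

|ΔT| = |56.13 − 30.91| = 25.22 K
ΔV = βV₀ΔT = (95×10⁻⁵)(949)(25.22) = 22.7 mL

ΔV = 22.7 mL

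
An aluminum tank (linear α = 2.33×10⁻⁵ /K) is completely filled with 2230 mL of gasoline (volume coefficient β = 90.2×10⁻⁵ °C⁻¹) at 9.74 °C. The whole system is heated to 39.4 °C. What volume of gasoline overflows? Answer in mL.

The tank also expands: β_container ≈ 3α = 6.99×10⁻⁵ /K
Net overflow = V₀(β_liq − 3α_cont)ΔT
β − 3α = 9.02×10⁻⁴ − 6.99×10⁻⁵ = 8.321×10⁻⁴ /K; ΔT = 29.66 K
ΔV = 2230 × 8.321×10⁻⁴ × 29.66 = 55.0 mL

55.0 mL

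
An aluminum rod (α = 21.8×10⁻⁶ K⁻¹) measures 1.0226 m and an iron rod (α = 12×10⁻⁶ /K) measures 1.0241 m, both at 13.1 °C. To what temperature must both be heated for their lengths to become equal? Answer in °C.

T = 163.0 °C

L₁(1 + α₁ΔT) = L₂(1 + α₂ΔT) ⇒ ΔT = (L₂ − L₁)/(α₁L₁ − α₂L₂)
L₂ − L₁ = 1.0241 − 1.0226 = 1.50×10⁻³ m
α₁L₁ − α₂L₂ = 21.8×10⁻⁶×1.0226 − 12×10⁻⁶×1.0241 = 1.000348×10⁻⁵ m/K
ΔT = 1.50×10⁻³ / 1.000348×10⁻⁵ = 149.948 K
T = 13.1 + 149.948 = 163.048 °C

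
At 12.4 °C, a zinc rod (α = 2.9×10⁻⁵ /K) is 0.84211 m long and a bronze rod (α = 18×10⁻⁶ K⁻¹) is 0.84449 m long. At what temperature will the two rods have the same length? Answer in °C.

Equal length when α₁L₁ΔT − α₂L₂ΔT = L₂ − L₁ = 2.38×10⁻³ m
α₁L₁ = 2.442119×10⁻⁵, α₂L₂ = 1.520082×10⁻⁵ → Δ(αL) = 9.22037×10⁻⁶ m/K
ΔT = 2.38×10⁻³ / 9.22037×10⁻⁶ = 258.124 K, so T = 12.4 + 258.124 = 270.524 °C

T = 270.5 °C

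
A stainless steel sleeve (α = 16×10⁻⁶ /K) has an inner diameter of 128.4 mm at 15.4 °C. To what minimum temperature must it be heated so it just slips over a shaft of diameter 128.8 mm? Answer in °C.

T = 210 °C

Required Δd = 128.8 − 128.4 = 0.4 mm
Δd = αd₀ΔT ⇒ ΔT = Δd/(αd₀) = 0.4 / (16×10⁻⁶ × 128.4) = 194.70 K
T_min = 15.4 + 194.70 = 210.10 °C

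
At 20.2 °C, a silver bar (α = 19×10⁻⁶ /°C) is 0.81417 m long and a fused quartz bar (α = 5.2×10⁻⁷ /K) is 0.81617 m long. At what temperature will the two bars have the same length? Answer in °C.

Equal length when α₁L₁ΔT − α₂L₂ΔT = L₂ − L₁ = 2.00×10⁻³ m
α₁L₁ = 1.546923×10⁻⁵, α₂L₂ = 4.244084×10⁻⁷ → Δ(αL) = 1.50448216×10⁻⁵ m/K
ΔT = 2.00×10⁻³ / 1.50448216×10⁻⁵ = 132.936 K, so T = 20.2 + 132.936 = 153.136 °C

T = 153.1 °C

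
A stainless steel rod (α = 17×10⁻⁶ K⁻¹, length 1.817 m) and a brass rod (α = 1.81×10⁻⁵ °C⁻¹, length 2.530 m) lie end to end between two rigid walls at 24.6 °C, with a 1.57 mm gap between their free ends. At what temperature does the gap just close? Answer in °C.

T = 45.1 °C

Gap closes when ΔL₁ + ΔL₂ = 1.57 mm = 1.57×10⁻³ m
(α₁L₁ + α₂L₂)ΔT = g
α₁L₁ + α₂L₂ = 17×10⁻⁶×1.817 + 1.81×10⁻⁵×2.530 = 7.6682×10⁻⁵ m/K
ΔT = 1.57×10⁻³ / 7.6682×10⁻⁵ = 20.474 K
T = 24.6 + 20.474 = 45.074 °C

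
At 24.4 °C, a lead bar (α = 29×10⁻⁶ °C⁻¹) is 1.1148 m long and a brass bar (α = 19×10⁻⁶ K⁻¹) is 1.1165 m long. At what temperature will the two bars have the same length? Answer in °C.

T = 177.3 °C

Equal length when α₁L₁ΔT − α₂L₂ΔT = L₂ − L₁ = 1.70×10⁻³ m
α₁L₁ = 3.23292×10⁻⁵, α₂L₂ = 2.12135×10⁻⁵ → Δ(αL) = 1.11157×10⁻⁵ m/K
ΔT = 1.70×10⁻³ / 1.11157×10⁻⁵ = 152.937 K, so T = 24.4 + 152.937 = 177.337 °C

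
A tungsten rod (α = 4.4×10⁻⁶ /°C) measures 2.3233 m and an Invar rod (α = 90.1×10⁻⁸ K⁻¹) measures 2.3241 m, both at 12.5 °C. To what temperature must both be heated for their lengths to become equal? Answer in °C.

T = 110.9 °C

L₁(1 + α₁ΔT) = L₂(1 + α₂ΔT) ⇒ ΔT = (L₂ − L₁)/(α₁L₁ − α₂L₂)
L₂ − L₁ = 2.3241 − 2.3233 = 8.00×10⁻⁴ m
α₁L₁ − α₂L₂ = 4.4×10⁻⁶×2.3233 − 90.1×10⁻⁸×2.3241 = 8.1285059×10⁻⁶ m/K
ΔT = 8.00×10⁻⁴ / 8.1285059×10⁻⁶ = 98.419 K
T = 12.5 + 98.419 = 110.919 °C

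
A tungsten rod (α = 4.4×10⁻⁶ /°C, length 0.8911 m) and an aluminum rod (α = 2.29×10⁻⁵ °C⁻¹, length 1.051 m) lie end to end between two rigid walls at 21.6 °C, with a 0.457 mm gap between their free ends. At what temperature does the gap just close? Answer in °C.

T = 37.9 °C

Gap closes when ΔL₁ + ΔL₂ = 0.457 mm = 4.57×10⁻⁴ m
(α₁L₁ + α₂L₂)ΔT = g
α₁L₁ + α₂L₂ = 4.4×10⁻⁶×0.8911 + 2.29×10⁻⁵×1.051 = 2.798874×10⁻⁵ m/K
ΔT = 4.57×10⁻⁴ / 2.798874×10⁻⁵ = 16.328 K
T = 21.6 + 16.328 = 37.928 °C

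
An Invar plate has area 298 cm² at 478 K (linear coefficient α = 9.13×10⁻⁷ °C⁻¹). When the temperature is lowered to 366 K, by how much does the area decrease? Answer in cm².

Area coefficient ≈ 2α; |ΔT| = 112 K
ΔA = 2αA₀ΔT = 2(9.13×10⁻⁷)(298)(112) = 0.0609 cm²

ΔA = 0.0609 cm²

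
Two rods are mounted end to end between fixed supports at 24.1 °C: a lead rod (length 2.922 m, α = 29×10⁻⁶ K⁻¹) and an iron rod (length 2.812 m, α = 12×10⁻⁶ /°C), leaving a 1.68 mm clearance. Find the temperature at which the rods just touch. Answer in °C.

Gap closes when ΔL₁ + ΔL₂ = 1.68 mm = 1.68×10⁻³ m
(α₁L₁ + α₂L₂)ΔT = g
α₁L₁ + α₂L₂ = 29×10⁻⁶×2.922 + 12×10⁻⁶×2.812 = 1.18482×10⁻⁴ m/K
ΔT = 1.68×10⁻³ / 1.18482×10⁻⁴ = 14.179 K
T = 24.1 + 14.179 = 38.279 °C

T = 38.3 °C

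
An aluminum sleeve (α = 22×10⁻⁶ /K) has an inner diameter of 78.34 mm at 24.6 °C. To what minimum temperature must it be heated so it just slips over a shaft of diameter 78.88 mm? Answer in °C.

T = 338 °C

Required Δd = 78.88 − 78.34 = 0.54 mm
Δd = αd₀ΔT ⇒ ΔT = Δd/(αd₀) = 0.54 / (22×10⁻⁶ × 78.34) = 313.32 K
T_min = 24.6 + 313.32 = 337.92 °C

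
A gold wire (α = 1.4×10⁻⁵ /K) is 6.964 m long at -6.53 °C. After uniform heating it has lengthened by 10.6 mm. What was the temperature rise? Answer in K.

ΔT = 109 K

ΔL = αL₀ΔT ⇒ ΔT = ΔL / (αL₀)
ΔT = 10.6×10⁻³ m / (1.4×10⁻⁵ × 6.964 m) = 108.72 K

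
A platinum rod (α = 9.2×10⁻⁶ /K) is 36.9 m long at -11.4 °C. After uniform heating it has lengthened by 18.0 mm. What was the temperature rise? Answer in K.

ΔL = αL₀ΔT ⇒ ΔT = ΔL / (αL₀)
ΔT = 18.0×10⁻³ m / (9.2×10⁻⁶ × 36.9 m) = 53.022 K

ΔT = 53.0 K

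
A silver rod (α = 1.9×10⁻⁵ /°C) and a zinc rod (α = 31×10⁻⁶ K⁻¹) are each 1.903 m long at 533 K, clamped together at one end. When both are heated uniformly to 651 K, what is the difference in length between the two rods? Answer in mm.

2.69 mm

ΔT = 118 K
silver: ΔL = 1.9×10⁻⁵ × 1.903 m × 118 = 4.2665×10⁻³ m = 4.2665 mm
zinc: ΔL = 31×10⁻⁶ × 1.903 m × 118 = 6.9612×10⁻³ m = 6.9612 mm
difference = 6.9612 − 4.2665 = 2.6947 mm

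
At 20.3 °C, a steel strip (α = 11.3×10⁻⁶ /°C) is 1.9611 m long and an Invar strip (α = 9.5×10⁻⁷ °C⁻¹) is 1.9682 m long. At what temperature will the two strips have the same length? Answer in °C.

Equal length when α₁L₁ΔT − α₂L₂ΔT = L₂ − L₁ = 7.10×10⁻³ m
α₁L₁ = 2.216043×10⁻⁵, α₂L₂ = 1.86979×10⁻⁶ → Δ(αL) = 2.029064×10⁻⁵ m/K
ΔT = 7.10×10⁻³ / 2.029064×10⁻⁵ = 349.915 K, so T = 20.3 + 349.915 = 370.215 °C

T = 370.2 °C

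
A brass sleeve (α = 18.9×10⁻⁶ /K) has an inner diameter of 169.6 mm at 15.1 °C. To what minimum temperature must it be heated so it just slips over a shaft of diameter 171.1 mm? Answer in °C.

Required Δd = 171.1 − 169.6 = 1.5 mm
Δd = αd₀ΔT ⇒ ΔT = Δd/(αd₀) = 1.5 / (18.9×10⁻⁶ × 169.6) = 467.95 K
T_min = 15.1 + 467.95 = 483.05 °C

T = 483 °C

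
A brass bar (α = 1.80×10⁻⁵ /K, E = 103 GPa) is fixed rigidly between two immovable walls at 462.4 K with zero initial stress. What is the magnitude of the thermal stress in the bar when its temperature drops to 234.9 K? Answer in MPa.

Fully constrained: the free strain ε = αΔT is blocked, so σ = Eε = EαΔT.
|ΔT| = 227.5 K
σ = 103×10⁹ × 1.80×10⁻⁵ × 227.5 = 4.22×10⁸ Pa

σ = 422 MPa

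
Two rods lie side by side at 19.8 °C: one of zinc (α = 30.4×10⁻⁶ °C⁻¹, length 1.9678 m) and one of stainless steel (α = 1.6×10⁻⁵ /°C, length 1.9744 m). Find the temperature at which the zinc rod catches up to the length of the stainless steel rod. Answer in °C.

Equal length when α₁L₁ΔT − α₂L₂ΔT = L₂ − L₁ = 6.60×10⁻³ m
α₁L₁ = 5.982112×10⁻⁵, α₂L₂ = 3.15904×10⁻⁵ → Δ(αL) = 2.823072×10⁻⁵ m/K
ΔT = 6.60×10⁻³ / 2.823072×10⁻⁵ = 233.788 K, so T = 19.8 + 233.788 = 253.588 °C

T = 253.6 °C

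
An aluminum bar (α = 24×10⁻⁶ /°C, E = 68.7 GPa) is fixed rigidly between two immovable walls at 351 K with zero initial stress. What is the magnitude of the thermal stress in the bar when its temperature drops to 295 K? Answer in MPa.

σ = 92.3 MPa

Fully constrained: the free strain ε = αΔT is blocked, so σ = Eε = EαΔT.
|ΔT| = 56 K
σ = 68.7×10⁹ × 24×10⁻⁶ × 56 = 9.23×10⁷ Pa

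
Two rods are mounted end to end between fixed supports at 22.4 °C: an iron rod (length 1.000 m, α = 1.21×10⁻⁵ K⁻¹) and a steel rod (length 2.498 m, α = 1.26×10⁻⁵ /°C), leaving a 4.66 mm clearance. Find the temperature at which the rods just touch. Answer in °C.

α₁L₁ = 1.210×10⁻⁵ m/K, α₂L₂ = 3.14748×10⁻⁵ m/K → total 4.35748×10⁻⁵ m/K
ΔT = g/(α₁L₁+α₂L₂) = 4.66×10⁻³ / 4.35748×10⁻⁵ = 106.94 K
T = 22.4 + 106.94 = 129.34 °C

T = 129 °C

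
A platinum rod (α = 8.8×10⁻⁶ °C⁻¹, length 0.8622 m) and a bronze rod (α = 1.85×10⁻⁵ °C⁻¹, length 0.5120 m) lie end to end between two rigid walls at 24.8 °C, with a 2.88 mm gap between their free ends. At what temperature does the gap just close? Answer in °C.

T = 194 °C

Gap closes when ΔL₁ + ΔL₂ = 2.88 mm = 2.88×10⁻³ m
(α₁L₁ + α₂L₂)ΔT = g
α₁L₁ + α₂L₂ = 8.8×10⁻⁶×0.8622 + 1.85×10⁻⁵×0.5120 = 1.705936×10⁻⁵ m/K
ΔT = 2.88×10⁻³ / 1.705936×10⁻⁵ = 168.82 K
T = 24.8 + 168.82 = 193.62 °C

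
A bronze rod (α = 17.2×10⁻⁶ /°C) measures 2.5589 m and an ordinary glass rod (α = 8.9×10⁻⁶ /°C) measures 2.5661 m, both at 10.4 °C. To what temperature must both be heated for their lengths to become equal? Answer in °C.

Equal length when α₁L₁ΔT − α₂L₂ΔT = L₂ − L₁ = 7.20×10⁻³ m
α₁L₁ = 4.401308×10⁻⁵, α₂L₂ = 2.283829×10⁻⁵ → Δ(αL) = 2.117479×10⁻⁵ m/K
ΔT = 7.20×10⁻³ / 2.117479×10⁻⁵ = 340.027 K, so T = 10.4 + 340.027 = 350.427 °C

T = 350.4 °C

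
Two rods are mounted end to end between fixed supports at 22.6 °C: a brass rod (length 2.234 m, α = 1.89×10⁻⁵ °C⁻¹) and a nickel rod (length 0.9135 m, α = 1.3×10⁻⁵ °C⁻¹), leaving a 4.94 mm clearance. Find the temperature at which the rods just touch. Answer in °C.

Gap closes when ΔL₁ + ΔL₂ = 4.94 mm = 4.94×10⁻³ m
(α₁L₁ + α₂L₂)ΔT = g
α₁L₁ + α₂L₂ = 1.89×10⁻⁵×2.234 + 1.3×10⁻⁵×0.9135 = 5.40981×10⁻⁵ m/K
ΔT = 4.94×10⁻³ / 5.40981×10⁻⁵ = 91.32 K
T = 22.6 + 91.32 = 113.92 °C

T = 114 °C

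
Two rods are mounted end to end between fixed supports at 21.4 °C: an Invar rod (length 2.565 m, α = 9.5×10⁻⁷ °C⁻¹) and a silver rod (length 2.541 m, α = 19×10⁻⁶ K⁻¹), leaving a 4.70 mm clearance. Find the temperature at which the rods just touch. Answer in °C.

α₁L₁ = 2.43675×10⁻⁶ m/K, α₂L₂ = 4.8279×10⁻⁵ m/K → total 5.071575×10⁻⁵ m/K
ΔT = g/(α₁L₁+α₂L₂) = 4.70×10⁻³ / 5.071575×10⁻⁵ = 92.67 K
T = 21.4 + 92.67 = 114.07 °C

T = 114 °C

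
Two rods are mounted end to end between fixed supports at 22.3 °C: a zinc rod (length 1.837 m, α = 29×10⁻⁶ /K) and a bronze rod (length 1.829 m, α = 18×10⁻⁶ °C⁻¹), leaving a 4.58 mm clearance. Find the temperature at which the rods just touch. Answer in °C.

α₁L₁ = 5.3273×10⁻⁵ m/K, α₂L₂ = 3.2922×10⁻⁵ m/K → total 8.6195×10⁻⁵ m/K
ΔT = g/(α₁L₁+α₂L₂) = 4.58×10⁻³ / 8.6195×10⁻⁵ = 53.135 K
T = 22.3 + 53.135 = 75.435 °C

T = 75.4 °C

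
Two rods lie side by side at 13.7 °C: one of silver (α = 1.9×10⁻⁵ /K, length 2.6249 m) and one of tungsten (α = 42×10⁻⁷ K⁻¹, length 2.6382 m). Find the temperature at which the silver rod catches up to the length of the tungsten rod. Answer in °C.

T = 356.5 °C

L₁(1 + α₁ΔT) = L₂(1 + α₂ΔT) ⇒ ΔT = (L₂ − L₁)/(α₁L₁ − α₂L₂)
L₂ − L₁ = 2.6382 − 2.6249 = 1.33×10⁻² m
α₁L₁ − α₂L₂ = 1.9×10⁻⁵×2.6249 − 42×10⁻⁷×2.6382 = 3.879266×10⁻⁵ m/K
ΔT = 1.33×10⁻² / 3.879266×10⁻⁵ = 342.848 K
T = 13.7 + 342.848 = 356.548 °C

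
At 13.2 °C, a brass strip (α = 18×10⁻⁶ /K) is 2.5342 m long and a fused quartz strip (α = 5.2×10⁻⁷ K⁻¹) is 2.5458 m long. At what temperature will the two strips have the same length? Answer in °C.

T = 275.1 °C

Equal length when α₁L₁ΔT − α₂L₂ΔT = L₂ − L₁ = 1.16×10⁻² m
α₁L₁ = 4.56156×10⁻⁵, α₂L₂ = 1.323816×10⁻⁶ → Δ(αL) = 4.4291784×10⁻⁵ m/K
ΔT = 1.16×10⁻² / 4.4291784×10⁻⁵ = 261.900 K, so T = 13.2 + 261.900 = 275.100 °C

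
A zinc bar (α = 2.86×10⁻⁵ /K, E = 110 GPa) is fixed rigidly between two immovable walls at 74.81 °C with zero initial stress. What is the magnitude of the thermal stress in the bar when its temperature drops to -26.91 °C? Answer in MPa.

Fully constrained: the free strain ε = αΔT is blocked, so σ = Eε = EαΔT.
|ΔT| = 101.72 K
σ = 110×10⁹ × 2.86×10⁻⁵ × 101.72 = 3.20×10⁸ Pa

σ = 320 MPa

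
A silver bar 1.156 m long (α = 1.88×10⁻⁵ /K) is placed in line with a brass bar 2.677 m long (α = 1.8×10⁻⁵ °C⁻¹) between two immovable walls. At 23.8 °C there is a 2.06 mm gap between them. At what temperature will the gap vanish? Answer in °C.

Gap closes when ΔL₁ + ΔL₂ = 2.06 mm = 2.06×10⁻³ m
(α₁L₁ + α₂L₂)ΔT = g
α₁L₁ + α₂L₂ = 1.88×10⁻⁵×1.156 + 1.8×10⁻⁵×2.677 = 6.99188×10⁻⁵ m/K
ΔT = 2.06×10⁻³ / 6.99188×10⁻⁵ = 29.463 K
T = 23.8 + 29.463 = 53.263 °C

T = 53.3 °C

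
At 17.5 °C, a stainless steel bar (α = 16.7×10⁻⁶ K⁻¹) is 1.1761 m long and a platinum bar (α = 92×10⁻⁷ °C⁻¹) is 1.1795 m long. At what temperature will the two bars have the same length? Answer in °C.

Equal length when α₁L₁ΔT − α₂L₂ΔT = L₂ − L₁ = 3.40×10⁻³ m
α₁L₁ = 1.964087×10⁻⁵, α₂L₂ = 1.08514×10⁻⁵ → Δ(αL) = 8.78947×10⁻⁶ m/K
ΔT = 3.40×10⁻³ / 8.78947×10⁻⁶ = 386.827 K, so T = 17.5 + 386.827 = 404.327 °C

T = 404.3 °C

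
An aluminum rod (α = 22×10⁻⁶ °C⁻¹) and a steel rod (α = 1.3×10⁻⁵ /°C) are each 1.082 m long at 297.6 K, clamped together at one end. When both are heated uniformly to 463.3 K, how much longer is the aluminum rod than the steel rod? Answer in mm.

1.61 mm

ΔT = 165.7 K
aluminum: ΔL = 22×10⁻⁶ × 1.082 m × 165.7 = 3.9443×10⁻³ m = 3.9443 mm
steel: ΔL = 1.3×10⁻⁵ × 1.082 m × 165.7 = 2.3307×10⁻³ m = 2.3307 mm
difference = 3.9443 − 2.3307 = 1.6136 mm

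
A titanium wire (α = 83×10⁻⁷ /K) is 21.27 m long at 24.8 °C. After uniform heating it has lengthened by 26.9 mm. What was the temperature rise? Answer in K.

ΔT = 152 K

ΔL = αL₀ΔT ⇒ ΔT = ΔL / (αL₀)
ΔT = 26.9×10⁻³ m / (83×10⁻⁷ × 21.27 m) = 152.37 K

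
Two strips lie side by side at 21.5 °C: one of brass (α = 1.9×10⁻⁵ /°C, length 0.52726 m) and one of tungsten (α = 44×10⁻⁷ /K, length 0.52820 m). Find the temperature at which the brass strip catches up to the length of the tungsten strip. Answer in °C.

L₁(1 + α₁ΔT) = L₂(1 + α₂ΔT) ⇒ ΔT = (L₂ − L₁)/(α₁L₁ − α₂L₂)
L₂ − L₁ = 0.52820 − 0.52726 = 9.40×10⁻⁴ m
α₁L₁ − α₂L₂ = 1.9×10⁻⁵×0.52726 − 44×10⁻⁷×0.52820 = 7.69386×10⁻⁶ m/K
ΔT = 9.40×10⁻⁴ / 7.69386×10⁻⁶ = 122.175 K
T = 21.5 + 122.175 = 143.675 °C

T = 143.7 °C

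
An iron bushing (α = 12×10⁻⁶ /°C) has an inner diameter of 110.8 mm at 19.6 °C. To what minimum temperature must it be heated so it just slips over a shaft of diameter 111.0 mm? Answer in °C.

T = 170 °C

Required Δd = 111.0 − 110.8 = 0.2 mm
Δd = αd₀ΔT ⇒ ΔT = Δd/(αd₀) = 0.2 / (12×10⁻⁶ × 110.8) = 150.42 K
T_min = 19.6 + 150.42 = 170.02 °C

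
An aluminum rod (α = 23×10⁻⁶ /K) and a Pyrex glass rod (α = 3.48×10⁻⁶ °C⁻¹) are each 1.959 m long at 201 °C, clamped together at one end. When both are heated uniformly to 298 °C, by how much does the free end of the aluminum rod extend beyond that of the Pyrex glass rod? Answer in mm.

3.71 mm

ΔT = 97 K
aluminum: ΔL = 23×10⁻⁶ × 1.959 m × 97 = 4.3705×10⁻³ m = 4.3705 mm
Pyrex glass: ΔL = 3.48×10⁻⁶ × 1.959 m × 97 = 6.6128×10⁻⁴ m = 0.66128 mm
difference = 4.3705 − 0.66128 = 3.70922 mm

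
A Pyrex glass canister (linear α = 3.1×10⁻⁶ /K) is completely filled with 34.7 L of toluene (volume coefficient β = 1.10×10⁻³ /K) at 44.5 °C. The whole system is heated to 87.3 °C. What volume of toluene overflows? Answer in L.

The canister also expands: β_container ≈ 3α = 9.3×10⁻⁶ /K
Net overflow = V₀(β_liq − 3α_cont)ΔT
β − 3α = 1.10×10⁻³ − 9.3×10⁻⁶ = 1.0907×10⁻³ /K; ΔT = 42.8 K
ΔV = 34.7 × 1.0907×10⁻³ × 42.8 = 1.62 L

1.62 L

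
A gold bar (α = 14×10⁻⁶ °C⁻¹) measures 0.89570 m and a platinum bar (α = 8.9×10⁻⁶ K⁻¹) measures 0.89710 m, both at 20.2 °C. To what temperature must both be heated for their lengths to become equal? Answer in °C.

Equal length when α₁L₁ΔT − α₂L₂ΔT = L₂ − L₁ = 1.40×10⁻³ m
α₁L₁ = 1.25398×10⁻⁵, α₂L₂ = 7.98419×10⁻⁶ → Δ(αL) = 4.55561×10⁻⁶ m/K
ΔT = 1.40×10⁻³ / 4.55561×10⁻⁶ = 307.313 K, so T = 20.2 + 307.313 = 327.513 °C

T = 327.5 °C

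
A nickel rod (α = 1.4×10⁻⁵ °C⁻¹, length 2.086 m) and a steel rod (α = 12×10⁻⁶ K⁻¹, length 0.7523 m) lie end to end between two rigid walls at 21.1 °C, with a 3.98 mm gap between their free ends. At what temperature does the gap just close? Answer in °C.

Gap closes when ΔL₁ + ΔL₂ = 3.98 mm = 3.98×10⁻³ m
(α₁L₁ + α₂L₂)ΔT = g
α₁L₁ + α₂L₂ = 1.4×10⁻⁵×2.086 + 12×10⁻⁶×0.7523 = 3.82316×10⁻⁵ m/K
ΔT = 3.98×10⁻³ / 3.82316×10⁻⁵ = 104.10 K
T = 21.1 + 104.10 = 125.20 °C

T = 125 °C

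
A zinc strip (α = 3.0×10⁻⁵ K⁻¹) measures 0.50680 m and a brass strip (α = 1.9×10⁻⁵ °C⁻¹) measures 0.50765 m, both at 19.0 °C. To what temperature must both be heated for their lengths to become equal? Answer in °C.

T = 171.9 °C

L₁(1 + α₁ΔT) = L₂(1 + α₂ΔT) ⇒ ΔT = (L₂ − L₁)/(α₁L₁ − α₂L₂)
L₂ − L₁ = 0.50765 − 0.50680 = 8.50×10⁻⁴ m
α₁L₁ − α₂L₂ = 3.0×10⁻⁵×0.50680 − 1.9×10⁻⁵×0.50765 = 5.55865×10⁻⁶ m/K
ΔT = 8.50×10⁻⁴ / 5.55865×10⁻⁶ = 152.915 K
T = 19.0 + 152.915 = 171.915 °C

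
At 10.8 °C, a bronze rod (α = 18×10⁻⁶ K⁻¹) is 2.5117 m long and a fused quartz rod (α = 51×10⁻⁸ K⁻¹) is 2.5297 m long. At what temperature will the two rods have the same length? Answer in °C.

T = 420.6 °C

Equal length when α₁L₁ΔT − α₂L₂ΔT = L₂ − L₁ = 1.80×10⁻² m
α₁L₁ = 4.52106×10⁻⁵, α₂L₂ = 1.290147×10⁻⁶ → Δ(αL) = 4.3920453×10⁻⁵ m/K
ΔT = 1.80×10⁻² / 4.3920453×10⁻⁵ = 409.832 K, so T = 10.8 + 409.832 = 420.632 °C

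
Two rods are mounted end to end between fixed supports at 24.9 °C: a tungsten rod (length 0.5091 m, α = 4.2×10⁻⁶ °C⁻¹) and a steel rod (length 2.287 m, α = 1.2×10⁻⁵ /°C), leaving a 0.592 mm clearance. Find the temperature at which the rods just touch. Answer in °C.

Gap closes when ΔL₁ + ΔL₂ = 0.592 mm = 5.92×10⁻⁴ m
(α₁L₁ + α₂L₂)ΔT = g
α₁L₁ + α₂L₂ = 4.2×10⁻⁶×0.5091 + 1.2×10⁻⁵×2.287 = 2.958222×10⁻⁵ m/K
ΔT = 5.92×10⁻⁴ / 2.958222×10⁻⁵ = 20.012 K
T = 24.9 + 20.012 = 44.912 °C

T = 44.9 °C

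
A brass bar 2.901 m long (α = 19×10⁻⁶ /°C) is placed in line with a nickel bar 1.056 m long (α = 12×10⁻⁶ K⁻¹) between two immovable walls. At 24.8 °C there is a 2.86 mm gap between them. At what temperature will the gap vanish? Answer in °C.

T = 67.0 °C

α₁L₁ = 5.5119×10⁻⁵ m/K, α₂L₂ = 1.2672×10⁻⁵ m/K → total 6.7791×10⁻⁵ m/K
ΔT = g/(α₁L₁+α₂L₂) = 2.86×10⁻³ / 6.7791×10⁻⁵ = 42.188 K
T = 24.8 + 42.188 = 66.988 °C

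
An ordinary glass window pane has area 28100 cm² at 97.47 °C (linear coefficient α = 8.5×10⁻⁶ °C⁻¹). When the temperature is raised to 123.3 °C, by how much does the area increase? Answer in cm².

Area coefficient ≈ 2α; |ΔT| = 25.83 K
ΔA = 2αA₀ΔT = 2(8.5×10⁻⁶)(28100)(25.83) = 12.3 cm²

ΔA = 12.3 cm²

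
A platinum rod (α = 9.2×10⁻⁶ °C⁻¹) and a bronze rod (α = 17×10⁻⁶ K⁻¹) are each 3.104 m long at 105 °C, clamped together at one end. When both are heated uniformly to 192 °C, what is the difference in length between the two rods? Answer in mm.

ΔT = 87 K
platinum: ΔL = 9.2×10⁻⁶ × 3.104 m × 87 = 2.4844×10⁻³ m = 2.4844 mm
bronze: ΔL = 17×10⁻⁶ × 3.104 m × 87 = 4.5908×10⁻³ m = 4.5908 mm
difference = 4.5908 − 2.4844 = 2.1064 mm

2.11 mm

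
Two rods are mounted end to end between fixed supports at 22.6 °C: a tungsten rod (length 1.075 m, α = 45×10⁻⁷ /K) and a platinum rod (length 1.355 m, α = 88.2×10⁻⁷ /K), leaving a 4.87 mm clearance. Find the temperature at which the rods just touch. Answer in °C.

Gap closes when ΔL₁ + ΔL₂ = 4.87 mm = 4.87×10⁻³ m
(α₁L₁ + α₂L₂)ΔT = g
α₁L₁ + α₂L₂ = 45×10⁻⁷×1.075 + 88.2×10⁻⁷×1.355 = 1.67886×10⁻⁵ m/K
ΔT = 4.87×10⁻³ / 1.67886×10⁻⁵ = 290.08 K
T = 22.6 + 290.08 = 312.68 °C

T = 313 °C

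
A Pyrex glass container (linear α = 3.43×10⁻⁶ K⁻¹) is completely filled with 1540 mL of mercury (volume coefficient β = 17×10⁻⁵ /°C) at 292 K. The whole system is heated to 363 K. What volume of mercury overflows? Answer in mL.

The container also expands: β_container ≈ 3α = 1.029×10⁻⁵ /K
Net overflow = V₀(β_liq − 3α_cont)ΔT
β − 3α = 1.70×10⁻⁴ − 1.029×10⁻⁵ = 1.5971×10⁻⁴ /K; ΔT = 71 K
ΔV = 1540 × 1.5971×10⁻⁴ × 71 = 17.5 mL

17.5 mL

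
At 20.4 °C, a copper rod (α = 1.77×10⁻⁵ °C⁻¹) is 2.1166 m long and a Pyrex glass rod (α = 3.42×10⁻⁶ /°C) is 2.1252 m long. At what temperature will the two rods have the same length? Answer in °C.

T = 305.2 °C

Equal length when α₁L₁ΔT − α₂L₂ΔT = L₂ − L₁ = 8.60×10⁻³ m
α₁L₁ = 3.746382×10⁻⁵, α₂L₂ = 7.268184×10⁻⁶ → Δ(αL) = 3.0195636×10⁻⁵ m/K
ΔT = 8.60×10⁻³ / 3.0195636×10⁻⁵ = 284.809 K, so T = 20.4 + 284.809 = 305.209 °C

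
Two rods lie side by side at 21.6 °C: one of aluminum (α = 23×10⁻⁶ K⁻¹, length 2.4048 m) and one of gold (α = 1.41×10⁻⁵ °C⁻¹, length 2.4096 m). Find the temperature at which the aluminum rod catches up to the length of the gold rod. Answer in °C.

L₁(1 + α₁ΔT) = L₂(1 + α₂ΔT) ⇒ ΔT = (L₂ − L₁)/(α₁L₁ − α₂L₂)
L₂ − L₁ = 2.4096 − 2.4048 = 4.80×10⁻³ m
α₁L₁ − α₂L₂ = 23×10⁻⁶×2.4048 − 1.41×10⁻⁵×2.4096 = 2.133504×10⁻⁵ m/K
ΔT = 4.80×10⁻³ / 2.133504×10⁻⁵ = 224.982 K
T = 21.6 + 224.982 = 246.582 °C

T = 246.6 °C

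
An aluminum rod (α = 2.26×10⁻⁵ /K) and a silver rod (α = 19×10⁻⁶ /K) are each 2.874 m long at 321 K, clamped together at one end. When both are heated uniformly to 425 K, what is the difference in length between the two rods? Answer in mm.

ΔT = 104 K
aluminum: ΔL = 2.26×10⁻⁵ × 2.874 m × 104 = 6.7550×10⁻³ m = 6.7550 mm
silver: ΔL = 19×10⁻⁶ × 2.874 m × 104 = 5.6790×10⁻³ m = 5.6790 mm
difference = 6.7550 − 5.6790 = 1.076 mm

1.08 mm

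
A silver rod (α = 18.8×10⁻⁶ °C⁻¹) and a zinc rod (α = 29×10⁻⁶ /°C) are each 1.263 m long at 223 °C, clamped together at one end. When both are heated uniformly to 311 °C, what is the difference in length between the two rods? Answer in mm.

ΔT = 88 K
silver: ΔL = 18.8×10⁻⁶ × 1.263 m × 88 = 2.0895×10⁻³ m = 2.0895 mm
zinc: ΔL = 29×10⁻⁶ × 1.263 m × 88 = 3.2232×10⁻³ m = 3.2232 mm
difference = 3.2232 − 2.0895 = 1.1337 mm

1.13 mm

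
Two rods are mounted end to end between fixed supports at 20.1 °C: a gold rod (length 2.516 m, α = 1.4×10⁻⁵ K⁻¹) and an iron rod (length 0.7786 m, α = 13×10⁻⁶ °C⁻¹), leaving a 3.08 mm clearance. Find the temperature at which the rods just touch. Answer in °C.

α₁L₁ = 3.5224×10⁻⁵ m/K, α₂L₂ = 1.01218×10⁻⁵ m/K → total 4.53458×10⁻⁵ m/K
ΔT = g/(α₁L₁+α₂L₂) = 3.08×10⁻³ / 4.53458×10⁻⁵ = 67.922 K
T = 20.1 + 67.922 = 88.022 °C

T = 88.0 °C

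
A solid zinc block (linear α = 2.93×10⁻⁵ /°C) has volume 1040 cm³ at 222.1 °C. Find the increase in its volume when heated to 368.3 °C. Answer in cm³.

Isotropic solid: β ≈ 3α = 8.8×10⁻⁵ /K; ΔT = 146.2 K
ΔV = 3αV₀ΔT = 3(2.93×10⁻⁵)(1040)(146.2) = 13.4 cm³

ΔV = 13.4 cm³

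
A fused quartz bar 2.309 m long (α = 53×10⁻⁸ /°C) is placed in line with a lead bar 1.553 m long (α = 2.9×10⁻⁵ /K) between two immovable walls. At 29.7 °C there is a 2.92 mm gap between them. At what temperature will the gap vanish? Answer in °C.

Gap closes when ΔL₁ + ΔL₂ = 2.92 mm = 2.92×10⁻³ m
(α₁L₁ + α₂L₂)ΔT = g
α₁L₁ + α₂L₂ = 53×10⁻⁸×2.309 + 2.9×10⁻⁵×1.553 = 4.626077×10⁻⁵ m/K
ΔT = 2.92×10⁻³ / 4.626077×10⁻⁵ = 63.120 K
T = 29.7 + 63.120 = 92.820 °C

T = 92.8 °C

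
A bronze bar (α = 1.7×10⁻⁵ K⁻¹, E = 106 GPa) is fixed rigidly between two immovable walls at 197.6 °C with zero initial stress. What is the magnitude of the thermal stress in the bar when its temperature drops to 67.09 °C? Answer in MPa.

Fully constrained: the free strain ε = αΔT is blocked, so σ = Eε = EαΔT.
|ΔT| = 130.51 K
σ = 106×10⁹ × 1.7×10⁻⁵ × 130.51 = 2.35×10⁸ Pa

σ = 235 MPa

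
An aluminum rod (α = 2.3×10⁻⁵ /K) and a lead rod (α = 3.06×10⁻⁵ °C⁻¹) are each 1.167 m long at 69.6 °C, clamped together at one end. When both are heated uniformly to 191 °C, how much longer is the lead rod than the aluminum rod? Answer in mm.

ΔT = 121.4 K
aluminum: ΔL = 2.3×10⁻⁵ × 1.167 m × 121.4 = 3.2585×10⁻³ m = 3.2585 mm
lead: ΔL = 3.06×10⁻⁵ × 1.167 m × 121.4 = 4.3352×10⁻³ m = 4.3352 mm
difference = 4.3352 − 3.2585 = 1.0767 mm

1.08 mm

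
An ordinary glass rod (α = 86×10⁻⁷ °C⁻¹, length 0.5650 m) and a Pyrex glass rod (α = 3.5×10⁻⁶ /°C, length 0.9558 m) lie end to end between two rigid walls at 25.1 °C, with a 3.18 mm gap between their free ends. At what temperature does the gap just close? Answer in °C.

Gap closes when ΔL₁ + ΔL₂ = 3.18 mm = 3.18×10⁻³ m
(α₁L₁ + α₂L₂)ΔT = g
α₁L₁ + α₂L₂ = 86×10⁻⁷×0.5650 + 3.5×10⁻⁶×0.9558 = 8.2043×10⁻⁶ m/K
ΔT = 3.18×10⁻³ / 8.2043×10⁻⁶ = 387.60 K
T = 25.1 + 387.60 = 412.70 °C

T = 413 °C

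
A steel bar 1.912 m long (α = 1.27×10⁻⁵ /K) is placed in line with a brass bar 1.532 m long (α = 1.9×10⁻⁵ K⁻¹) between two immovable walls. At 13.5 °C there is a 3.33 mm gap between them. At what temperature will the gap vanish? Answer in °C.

T = 75.9 °C

Gap closes when ΔL₁ + ΔL₂ = 3.33 mm = 3.33×10⁻³ m
(α₁L₁ + α₂L₂)ΔT = g
α₁L₁ + α₂L₂ = 1.27×10⁻⁵×1.912 + 1.9×10⁻⁵×1.532 = 5.33904×10⁻⁵ m/K
ΔT = 3.33×10⁻³ / 5.33904×10⁻⁵ = 62.371 K
T = 13.5 + 62.371 = 75.871 °C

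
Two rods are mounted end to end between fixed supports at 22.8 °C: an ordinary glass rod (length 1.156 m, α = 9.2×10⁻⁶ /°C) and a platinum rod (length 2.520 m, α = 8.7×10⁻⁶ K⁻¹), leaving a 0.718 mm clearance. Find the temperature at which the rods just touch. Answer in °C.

α₁L₁ = 1.06352×10⁻⁵ m/K, α₂L₂ = 2.1924×10⁻⁵ m/K → total 3.25592×10⁻⁵ m/K
ΔT = g/(α₁L₁+α₂L₂) = 7.18×10⁻⁴ / 3.25592×10⁻⁵ = 22.052 K
T = 22.8 + 22.052 = 44.852 °C

T = 44.9 °C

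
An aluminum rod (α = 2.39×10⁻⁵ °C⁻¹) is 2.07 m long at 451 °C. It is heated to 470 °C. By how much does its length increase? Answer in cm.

ΔL = 0.0940 cm

|ΔT| = |470 − 451| = 19 K
ΔL = αL₀ΔT = (2.39×10⁻⁵)(2.07)(19) = 9.40×10⁻⁴ m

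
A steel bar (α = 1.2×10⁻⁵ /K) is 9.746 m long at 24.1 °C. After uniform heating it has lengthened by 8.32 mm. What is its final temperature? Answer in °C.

T = 95.2 °C

ΔL = αL₀ΔT ⇒ ΔT = ΔL / (αL₀)
ΔT = 8.32×10⁻³ m / (1.2×10⁻⁵ × 9.746 m) = 71.140 K
T = 24.1 + 71.140 = 95.240 °C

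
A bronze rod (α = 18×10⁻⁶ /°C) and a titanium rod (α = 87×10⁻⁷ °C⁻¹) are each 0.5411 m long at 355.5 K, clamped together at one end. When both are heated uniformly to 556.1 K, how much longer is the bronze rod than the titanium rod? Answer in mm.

1.01 mm

ΔT = 200.6 K
bronze: ΔL = 18×10⁻⁶ × 0.5411 m × 200.6 = 1.9538×10⁻³ m = 1.9538 mm
titanium: ΔL = 87×10⁻⁷ × 0.5411 m × 200.6 = 9.4434×10⁻⁴ m = 0.94434 mm
difference = 1.9538 − 0.94434 = 1.00946 mm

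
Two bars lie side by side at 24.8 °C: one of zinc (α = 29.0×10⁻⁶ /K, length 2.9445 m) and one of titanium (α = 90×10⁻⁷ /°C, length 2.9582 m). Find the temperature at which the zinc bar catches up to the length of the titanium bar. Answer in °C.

T = 257.9 °C

L₁(1 + α₁ΔT) = L₂(1 + α₂ΔT) ⇒ ΔT = (L₂ − L₁)/(α₁L₁ − α₂L₂)
L₂ − L₁ = 2.9582 − 2.9445 = 1.37×10⁻² m
α₁L₁ − α₂L₂ = 29.0×10⁻⁶×2.9445 − 90×10⁻⁷×2.9582 = 5.87667×10⁻⁵ m/K
ΔT = 1.37×10⁻² / 5.87667×10⁻⁵ = 233.125 K
T = 24.8 + 233.125 = 257.925 °C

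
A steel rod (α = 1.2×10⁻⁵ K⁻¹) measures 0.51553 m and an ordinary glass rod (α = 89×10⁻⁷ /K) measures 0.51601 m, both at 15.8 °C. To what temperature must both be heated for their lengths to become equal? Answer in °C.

T = 317.0 °C

Equal length when α₁L₁ΔT − α₂L₂ΔT = L₂ − L₁ = 4.80×10⁻⁴ m
α₁L₁ = 6.18636×10⁻⁶, α₂L₂ = 4.592489×10⁻⁶ → Δ(αL) = 1.593871×10⁻⁶ m/K
ΔT = 4.80×10⁻⁴ / 1.593871×10⁻⁶ = 301.154 K, so T = 15.8 + 301.154 = 316.954 °C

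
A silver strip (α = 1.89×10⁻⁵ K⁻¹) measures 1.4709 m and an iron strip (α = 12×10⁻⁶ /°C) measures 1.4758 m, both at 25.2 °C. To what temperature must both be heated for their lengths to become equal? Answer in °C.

Equal length when α₁L₁ΔT − α₂L₂ΔT = L₂ − L₁ = 4.90×10⁻³ m
α₁L₁ = 2.780001×10⁻⁵, α₂L₂ = 1.77096×10⁻⁵ → Δ(αL) = 1.009041×10⁻⁵ m/K
ΔT = 4.90×10⁻³ / 1.009041×10⁻⁵ = 485.610 K, so T = 25.2 + 485.610 = 510.810 °C

T = 510.8 °C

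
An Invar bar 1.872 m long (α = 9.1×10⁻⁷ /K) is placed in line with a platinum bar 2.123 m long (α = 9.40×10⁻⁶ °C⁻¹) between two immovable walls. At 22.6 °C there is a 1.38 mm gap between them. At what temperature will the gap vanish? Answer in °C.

Gap closes when ΔL₁ + ΔL₂ = 1.38 mm = 1.38×10⁻³ m
(α₁L₁ + α₂L₂)ΔT = g
α₁L₁ + α₂L₂ = 9.1×10⁻⁷×1.872 + 9.40×10⁻⁶×2.123 = 2.165972×10⁻⁵ m/K
ΔT = 1.38×10⁻³ / 2.165972×10⁻⁵ = 63.713 K
T = 22.6 + 63.713 = 86.313 °C

T = 86.3 °C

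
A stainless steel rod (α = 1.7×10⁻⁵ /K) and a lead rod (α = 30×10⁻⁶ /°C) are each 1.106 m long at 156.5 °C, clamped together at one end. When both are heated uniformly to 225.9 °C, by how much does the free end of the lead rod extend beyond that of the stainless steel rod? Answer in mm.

0.998 mm

ΔT = 69.4 K
stainless steel: ΔL = 1.7×10⁻⁵ × 1.106 m × 69.4 = 1.3049×10⁻³ m = 1.3049 mm
lead: ΔL = 30×10⁻⁶ × 1.106 m × 69.4 = 2.3027×10⁻³ m = 2.3027 mm
difference = 2.3027 − 1.3049 = 0.9978 mm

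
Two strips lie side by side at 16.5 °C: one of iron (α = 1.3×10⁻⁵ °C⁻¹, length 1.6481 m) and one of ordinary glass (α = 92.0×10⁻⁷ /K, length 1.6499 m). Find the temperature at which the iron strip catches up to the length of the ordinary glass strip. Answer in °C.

T = 304.7 °C

L₁(1 + α₁ΔT) = L₂(1 + α₂ΔT) ⇒ ΔT = (L₂ − L₁)/(α₁L₁ − α₂L₂)
L₂ − L₁ = 1.6499 − 1.6481 = 1.80×10⁻³ m
α₁L₁ − α₂L₂ = 1.3×10⁻⁵×1.6481 − 92.0×10⁻⁷×1.6499 = 6.24622×10⁻⁶ m/K
ΔT = 1.80×10⁻³ / 6.24622×10⁻⁶ = 288.174 K
T = 16.5 + 288.174 = 304.674 °C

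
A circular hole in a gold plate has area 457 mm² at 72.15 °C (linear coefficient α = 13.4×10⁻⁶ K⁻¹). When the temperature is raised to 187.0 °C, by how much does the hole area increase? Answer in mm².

Area coefficient ≈ 2α; |ΔT| = 114.85 K
ΔA = 2αA₀ΔT = 2(13.4×10⁻⁶)(457)(114.85) = 1.41 mm²

ΔA = 1.41 mm²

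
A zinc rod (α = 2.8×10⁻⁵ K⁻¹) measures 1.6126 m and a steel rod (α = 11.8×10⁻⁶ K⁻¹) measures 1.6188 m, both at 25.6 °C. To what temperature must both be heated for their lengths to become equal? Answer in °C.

T = 263.6 °C

L₁(1 + α₁ΔT) = L₂(1 + α₂ΔT) ⇒ ΔT = (L₂ − L₁)/(α₁L₁ − α₂L₂)
L₂ − L₁ = 1.6188 − 1.6126 = 6.20×10⁻³ m
α₁L₁ − α₂L₂ = 2.8×10⁻⁵×1.6126 − 11.8×10⁻⁶×1.6188 = 2.605096×10⁻⁵ m/K
ΔT = 6.20×10⁻³ / 2.605096×10⁻⁵ = 237.995 K
T = 25.6 + 237.995 = 263.595 °C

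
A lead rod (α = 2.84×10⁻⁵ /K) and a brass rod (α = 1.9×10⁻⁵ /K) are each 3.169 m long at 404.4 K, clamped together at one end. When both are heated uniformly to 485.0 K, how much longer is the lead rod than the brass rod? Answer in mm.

ΔT = 80.6 K
lead: ΔL = 2.84×10⁻⁵ × 3.169 m × 80.6 = 7.2540×10⁻³ m = 7.2540 mm
brass: ΔL = 1.9×10⁻⁵ × 3.169 m × 80.6 = 4.8530×10⁻³ m = 4.8530 mm
difference = 7.2540 − 4.8530 = 2.401 mm

2.40 mm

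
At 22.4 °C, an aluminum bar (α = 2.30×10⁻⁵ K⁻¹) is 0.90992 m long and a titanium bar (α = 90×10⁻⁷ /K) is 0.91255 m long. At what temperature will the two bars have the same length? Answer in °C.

T = 229.2 °C

L₁(1 + α₁ΔT) = L₂(1 + α₂ΔT) ⇒ ΔT = (L₂ − L₁)/(α₁L₁ − α₂L₂)
L₂ − L₁ = 0.91255 − 0.90992 = 2.63×10⁻³ m
α₁L₁ − α₂L₂ = 2.30×10⁻⁵×0.90992 − 90×10⁻⁷×0.91255 = 1.271521×10⁻⁵ m/K
ΔT = 2.63×10⁻³ / 1.271521×10⁻⁵ = 206.839 K
T = 22.4 + 206.839 = 229.239 °C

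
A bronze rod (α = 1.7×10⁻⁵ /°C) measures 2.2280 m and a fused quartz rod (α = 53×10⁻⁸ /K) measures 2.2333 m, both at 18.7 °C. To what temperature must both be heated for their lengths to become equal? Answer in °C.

T = 163.1 °C

L₁(1 + α₁ΔT) = L₂(1 + α₂ΔT) ⇒ ΔT = (L₂ − L₁)/(α₁L₁ − α₂L₂)
L₂ − L₁ = 2.2333 − 2.2280 = 5.30×10⁻³ m
α₁L₁ − α₂L₂ = 1.7×10⁻⁵×2.2280 − 53×10⁻⁸×2.2333 = 3.6692351×10⁻⁵ m/K
ΔT = 5.30×10⁻³ / 3.6692351×10⁻⁵ = 144.444 K
T = 18.7 + 144.444 = 163.144 °C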